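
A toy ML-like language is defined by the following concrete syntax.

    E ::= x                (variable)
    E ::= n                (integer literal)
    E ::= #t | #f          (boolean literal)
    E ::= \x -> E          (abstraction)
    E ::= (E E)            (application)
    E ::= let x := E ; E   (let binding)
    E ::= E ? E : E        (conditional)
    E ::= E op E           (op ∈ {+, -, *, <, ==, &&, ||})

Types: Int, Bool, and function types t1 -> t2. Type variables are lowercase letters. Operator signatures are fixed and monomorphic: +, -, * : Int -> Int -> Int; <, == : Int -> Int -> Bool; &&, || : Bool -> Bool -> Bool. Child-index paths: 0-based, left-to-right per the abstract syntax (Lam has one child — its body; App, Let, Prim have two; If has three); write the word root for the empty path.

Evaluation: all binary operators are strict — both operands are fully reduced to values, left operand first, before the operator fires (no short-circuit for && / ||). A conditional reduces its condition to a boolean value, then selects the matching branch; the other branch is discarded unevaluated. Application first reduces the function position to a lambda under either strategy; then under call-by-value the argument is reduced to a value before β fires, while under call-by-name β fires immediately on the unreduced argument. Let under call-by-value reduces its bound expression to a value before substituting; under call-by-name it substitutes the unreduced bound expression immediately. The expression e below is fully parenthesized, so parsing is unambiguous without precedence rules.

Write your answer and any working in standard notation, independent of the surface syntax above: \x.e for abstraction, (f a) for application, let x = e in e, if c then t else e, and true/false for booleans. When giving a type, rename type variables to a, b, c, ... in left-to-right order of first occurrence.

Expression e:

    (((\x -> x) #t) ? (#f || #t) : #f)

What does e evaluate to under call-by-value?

Working:
step 0: (if ((\x.x) true) then (false || true) else false)
step 1: [beta@0] (if true then (false || true) else false)
step 2: [if@root] (false || true)
step 3: [delta@root] true

Answer: true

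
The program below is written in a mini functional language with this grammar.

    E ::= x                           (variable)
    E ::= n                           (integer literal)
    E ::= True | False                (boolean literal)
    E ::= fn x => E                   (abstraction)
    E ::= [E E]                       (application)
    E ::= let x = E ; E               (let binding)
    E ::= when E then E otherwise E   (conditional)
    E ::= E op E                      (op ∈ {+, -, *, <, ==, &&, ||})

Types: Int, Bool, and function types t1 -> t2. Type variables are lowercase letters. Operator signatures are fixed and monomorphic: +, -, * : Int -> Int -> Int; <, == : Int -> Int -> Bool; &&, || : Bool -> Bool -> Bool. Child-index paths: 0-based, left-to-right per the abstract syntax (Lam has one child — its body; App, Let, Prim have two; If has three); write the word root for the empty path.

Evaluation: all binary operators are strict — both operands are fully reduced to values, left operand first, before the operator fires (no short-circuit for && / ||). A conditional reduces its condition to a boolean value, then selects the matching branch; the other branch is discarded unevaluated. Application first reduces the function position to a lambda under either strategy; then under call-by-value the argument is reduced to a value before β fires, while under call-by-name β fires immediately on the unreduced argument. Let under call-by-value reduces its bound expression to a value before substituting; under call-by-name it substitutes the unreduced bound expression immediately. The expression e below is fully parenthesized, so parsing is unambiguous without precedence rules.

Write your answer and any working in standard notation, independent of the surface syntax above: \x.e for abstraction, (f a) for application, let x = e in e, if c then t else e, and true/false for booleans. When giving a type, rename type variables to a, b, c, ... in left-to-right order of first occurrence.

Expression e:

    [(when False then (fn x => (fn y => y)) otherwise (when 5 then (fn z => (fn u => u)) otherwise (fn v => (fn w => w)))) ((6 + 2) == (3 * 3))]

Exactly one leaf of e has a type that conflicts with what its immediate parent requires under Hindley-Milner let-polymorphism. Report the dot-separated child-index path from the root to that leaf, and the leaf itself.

Answer: 0.2.0 : 5

Trace:
  unify Bool ~ Bool
y : b
\y._ : b -> b
\x._ : a -> b -> b
  unify Int ~ Bool
  FAIL: mismatch Int ~ Bool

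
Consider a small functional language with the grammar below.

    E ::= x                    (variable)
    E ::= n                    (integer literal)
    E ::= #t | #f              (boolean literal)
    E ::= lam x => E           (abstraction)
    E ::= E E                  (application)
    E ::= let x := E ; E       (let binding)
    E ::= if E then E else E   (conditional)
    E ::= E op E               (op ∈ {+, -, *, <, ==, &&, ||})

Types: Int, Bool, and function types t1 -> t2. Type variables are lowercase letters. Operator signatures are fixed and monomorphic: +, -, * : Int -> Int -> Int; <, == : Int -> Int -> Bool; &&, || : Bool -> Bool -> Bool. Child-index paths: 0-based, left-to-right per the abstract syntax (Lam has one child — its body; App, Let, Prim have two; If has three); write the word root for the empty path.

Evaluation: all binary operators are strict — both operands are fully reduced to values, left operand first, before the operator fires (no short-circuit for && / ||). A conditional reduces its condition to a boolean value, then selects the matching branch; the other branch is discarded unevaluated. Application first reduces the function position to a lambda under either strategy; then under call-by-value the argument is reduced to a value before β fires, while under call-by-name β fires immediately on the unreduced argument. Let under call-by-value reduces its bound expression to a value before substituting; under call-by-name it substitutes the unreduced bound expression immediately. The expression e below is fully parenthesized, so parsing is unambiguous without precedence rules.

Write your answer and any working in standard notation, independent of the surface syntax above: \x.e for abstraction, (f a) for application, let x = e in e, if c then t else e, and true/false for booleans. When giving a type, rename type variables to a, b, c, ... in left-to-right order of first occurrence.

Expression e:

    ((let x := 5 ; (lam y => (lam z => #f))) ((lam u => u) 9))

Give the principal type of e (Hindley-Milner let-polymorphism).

Answer: a -> Bool

Working:
let x : Int
\z._ : b -> Bool
\y._ : a -> b -> Bool
u : c
\u._ : c -> c
  unify c -> c ~ Int -> d
  unify c ~ Int
  unify Int ~ d
_ _ : Int
  unify a -> b -> Bool ~ Int -> e
  unify a ~ Int
  unify b -> Bool ~ e
_ _ : b -> Bool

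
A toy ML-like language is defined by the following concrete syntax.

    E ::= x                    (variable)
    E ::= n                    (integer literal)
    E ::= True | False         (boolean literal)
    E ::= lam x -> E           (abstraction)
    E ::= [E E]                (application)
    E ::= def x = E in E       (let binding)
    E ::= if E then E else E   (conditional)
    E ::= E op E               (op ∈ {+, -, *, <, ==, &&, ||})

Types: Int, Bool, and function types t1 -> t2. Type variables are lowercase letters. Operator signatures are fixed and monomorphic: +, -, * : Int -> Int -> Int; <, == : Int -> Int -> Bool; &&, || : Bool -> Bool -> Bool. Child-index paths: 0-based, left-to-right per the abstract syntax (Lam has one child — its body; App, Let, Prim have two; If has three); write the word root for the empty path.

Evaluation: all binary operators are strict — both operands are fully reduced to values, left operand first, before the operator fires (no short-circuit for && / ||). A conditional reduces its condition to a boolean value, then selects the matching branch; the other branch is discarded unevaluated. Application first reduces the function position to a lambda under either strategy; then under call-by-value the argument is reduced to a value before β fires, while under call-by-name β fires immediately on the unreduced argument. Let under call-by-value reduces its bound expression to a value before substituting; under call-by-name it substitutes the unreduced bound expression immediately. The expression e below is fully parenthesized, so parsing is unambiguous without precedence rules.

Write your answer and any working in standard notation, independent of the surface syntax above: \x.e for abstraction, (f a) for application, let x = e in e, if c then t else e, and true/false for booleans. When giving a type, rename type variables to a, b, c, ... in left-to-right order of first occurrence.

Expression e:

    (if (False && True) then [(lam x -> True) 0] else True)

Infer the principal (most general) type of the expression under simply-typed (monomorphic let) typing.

Answer: Bool

Trace:
  unify Bool ~ Bool
  unify Bool ~ Bool
  unify Bool ~ Bool
\x._ : a -> Bool
  unify a -> Bool ~ Int -> b
  unify a ~ Int
  unify Bool ~ b
_ _ : Bool
  unify Bool ~ Bool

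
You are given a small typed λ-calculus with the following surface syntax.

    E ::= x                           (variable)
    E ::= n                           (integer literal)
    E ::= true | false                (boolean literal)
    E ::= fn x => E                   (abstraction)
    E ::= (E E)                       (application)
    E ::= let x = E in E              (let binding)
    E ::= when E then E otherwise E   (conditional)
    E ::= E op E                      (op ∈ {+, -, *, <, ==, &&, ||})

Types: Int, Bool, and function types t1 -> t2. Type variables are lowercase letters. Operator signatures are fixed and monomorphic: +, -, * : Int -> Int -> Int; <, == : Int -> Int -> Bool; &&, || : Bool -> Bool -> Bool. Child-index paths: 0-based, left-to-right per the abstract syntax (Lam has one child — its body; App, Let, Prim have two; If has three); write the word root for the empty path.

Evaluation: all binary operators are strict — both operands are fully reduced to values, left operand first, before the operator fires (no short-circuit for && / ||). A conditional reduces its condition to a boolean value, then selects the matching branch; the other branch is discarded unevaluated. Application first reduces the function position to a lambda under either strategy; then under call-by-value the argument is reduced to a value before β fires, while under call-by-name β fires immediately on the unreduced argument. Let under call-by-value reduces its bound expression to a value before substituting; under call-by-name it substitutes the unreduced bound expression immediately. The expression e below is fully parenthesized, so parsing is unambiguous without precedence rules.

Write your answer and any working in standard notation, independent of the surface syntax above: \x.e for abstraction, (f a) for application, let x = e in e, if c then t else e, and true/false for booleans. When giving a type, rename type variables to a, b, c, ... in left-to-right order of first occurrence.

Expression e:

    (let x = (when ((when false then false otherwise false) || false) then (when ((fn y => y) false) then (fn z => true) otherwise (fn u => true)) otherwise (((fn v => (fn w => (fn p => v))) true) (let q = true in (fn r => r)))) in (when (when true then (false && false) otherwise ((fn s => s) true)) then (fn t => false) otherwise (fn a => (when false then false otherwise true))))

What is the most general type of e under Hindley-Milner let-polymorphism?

Answer: a -> Bool

Derivation:
  unify Bool ~ Bool
  unify Bool ~ Bool
  unify Bool ~ Bool
  unify Bool ~ Bool
  unify Bool ~ Bool
y : a
\y._ : a -> a
  unify a -> a ~ Bool -> b
  unify a ~ Bool
  unify Bool ~ b
_ _ : Bool
  unify Bool ~ Bool
\z._ : c -> Bool
\u._ : d -> Bool
  unify c -> Bool ~ d -> Bool
  unify c ~ d
  unify Bool ~ Bool
v : e
\p._ : g -> e
\w._ : f -> g -> e
\v._ : e -> f -> g -> e
  unify e -> f -> g -> e ~ Bool -> h
  unify e ~ Bool
  unify f -> g -> Bool ~ h
_ _ : f -> g -> Bool
let q : Bool
r : i
\r._ : i -> i
  unify f -> g -> Bool ~ (i -> i) -> j
  unify f ~ i -> i
  unify g -> Bool ~ j
_ _ : g -> Bool
  unify d -> Bool ~ g -> Bool
  unify d ~ g
  unify Bool ~ Bool
let x : forall. g -> Bool
  unify Bool ~ Bool
  unify Bool ~ Bool
  unify Bool ~ Bool
s : k
\s._ : k -> k
  unify k -> k ~ Bool -> l
  unify k ~ Bool
  unify Bool ~ l
_ _ : Bool
  unify Bool ~ Bool
  unify Bool ~ Bool
\t._ : m -> Bool
  unify Bool ~ Bool
  unify Bool ~ Bool
\a._ : n -> Bool
  unify m -> Bool ~ n -> Bool
  unify m ~ n
  unify Bool ~ Bool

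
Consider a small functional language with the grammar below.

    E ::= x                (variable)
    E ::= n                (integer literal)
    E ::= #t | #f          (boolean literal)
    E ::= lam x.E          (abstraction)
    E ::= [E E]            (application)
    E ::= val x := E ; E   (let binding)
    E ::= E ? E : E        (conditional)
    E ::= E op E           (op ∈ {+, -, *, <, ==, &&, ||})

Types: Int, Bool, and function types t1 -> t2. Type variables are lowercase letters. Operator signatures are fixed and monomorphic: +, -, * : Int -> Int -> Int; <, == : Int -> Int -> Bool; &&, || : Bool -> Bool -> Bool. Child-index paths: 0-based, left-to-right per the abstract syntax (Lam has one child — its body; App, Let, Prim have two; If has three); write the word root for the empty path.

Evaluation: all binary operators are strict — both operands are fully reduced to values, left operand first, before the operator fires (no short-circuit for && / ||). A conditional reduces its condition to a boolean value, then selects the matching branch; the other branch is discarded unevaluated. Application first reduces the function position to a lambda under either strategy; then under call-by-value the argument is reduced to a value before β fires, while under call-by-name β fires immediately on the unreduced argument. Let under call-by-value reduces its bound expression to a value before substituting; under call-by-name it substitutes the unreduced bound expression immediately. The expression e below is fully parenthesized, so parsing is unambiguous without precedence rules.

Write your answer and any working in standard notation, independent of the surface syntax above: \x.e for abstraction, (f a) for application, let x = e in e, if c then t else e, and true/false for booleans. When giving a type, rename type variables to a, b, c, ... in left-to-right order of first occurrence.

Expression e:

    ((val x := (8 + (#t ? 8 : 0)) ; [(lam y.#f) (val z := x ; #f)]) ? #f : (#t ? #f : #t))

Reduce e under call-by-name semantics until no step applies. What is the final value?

Answer: false

Working:
step 0: (if (let x = (8 + (if true then 8 else 0)) in ((\y.false) (let z = x in false))) then false else (if true then false else true))
step 1: [let@0] (if ((\y.false) (let z = (8 + (if true then 8 else 0)) in false)) then false else (if true then false else true))
step 2: [beta@0] (if false then false else (if true then false else true))
step 3: [if@root] (if true then false else true)
step 4: [if@root] false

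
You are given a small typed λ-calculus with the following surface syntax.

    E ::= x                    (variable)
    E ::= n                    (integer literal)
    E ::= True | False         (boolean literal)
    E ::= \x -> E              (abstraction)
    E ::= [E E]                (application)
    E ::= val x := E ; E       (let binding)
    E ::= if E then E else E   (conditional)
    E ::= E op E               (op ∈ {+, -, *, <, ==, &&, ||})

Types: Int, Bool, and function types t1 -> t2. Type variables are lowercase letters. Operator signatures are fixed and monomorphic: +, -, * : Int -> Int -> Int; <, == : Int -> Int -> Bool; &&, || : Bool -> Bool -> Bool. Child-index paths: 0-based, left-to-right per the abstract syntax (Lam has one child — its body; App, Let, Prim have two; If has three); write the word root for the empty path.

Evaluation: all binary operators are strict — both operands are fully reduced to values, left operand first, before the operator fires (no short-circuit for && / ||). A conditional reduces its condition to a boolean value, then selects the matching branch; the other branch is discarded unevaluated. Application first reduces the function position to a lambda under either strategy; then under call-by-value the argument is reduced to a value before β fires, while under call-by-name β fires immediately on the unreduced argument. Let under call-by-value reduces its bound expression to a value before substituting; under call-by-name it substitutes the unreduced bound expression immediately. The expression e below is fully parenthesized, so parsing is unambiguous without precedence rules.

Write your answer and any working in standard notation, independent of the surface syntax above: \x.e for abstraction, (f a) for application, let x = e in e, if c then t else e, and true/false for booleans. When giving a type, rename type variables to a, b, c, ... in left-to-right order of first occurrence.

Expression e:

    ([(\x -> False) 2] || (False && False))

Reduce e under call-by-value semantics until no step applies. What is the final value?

Answer: false

Working:
step 0: (((\x.false) 2) || (false && false))
step 1: [beta@0] (false || (false && false))
step 2: [delta@1] (false || false)
step 3: [delta@root] false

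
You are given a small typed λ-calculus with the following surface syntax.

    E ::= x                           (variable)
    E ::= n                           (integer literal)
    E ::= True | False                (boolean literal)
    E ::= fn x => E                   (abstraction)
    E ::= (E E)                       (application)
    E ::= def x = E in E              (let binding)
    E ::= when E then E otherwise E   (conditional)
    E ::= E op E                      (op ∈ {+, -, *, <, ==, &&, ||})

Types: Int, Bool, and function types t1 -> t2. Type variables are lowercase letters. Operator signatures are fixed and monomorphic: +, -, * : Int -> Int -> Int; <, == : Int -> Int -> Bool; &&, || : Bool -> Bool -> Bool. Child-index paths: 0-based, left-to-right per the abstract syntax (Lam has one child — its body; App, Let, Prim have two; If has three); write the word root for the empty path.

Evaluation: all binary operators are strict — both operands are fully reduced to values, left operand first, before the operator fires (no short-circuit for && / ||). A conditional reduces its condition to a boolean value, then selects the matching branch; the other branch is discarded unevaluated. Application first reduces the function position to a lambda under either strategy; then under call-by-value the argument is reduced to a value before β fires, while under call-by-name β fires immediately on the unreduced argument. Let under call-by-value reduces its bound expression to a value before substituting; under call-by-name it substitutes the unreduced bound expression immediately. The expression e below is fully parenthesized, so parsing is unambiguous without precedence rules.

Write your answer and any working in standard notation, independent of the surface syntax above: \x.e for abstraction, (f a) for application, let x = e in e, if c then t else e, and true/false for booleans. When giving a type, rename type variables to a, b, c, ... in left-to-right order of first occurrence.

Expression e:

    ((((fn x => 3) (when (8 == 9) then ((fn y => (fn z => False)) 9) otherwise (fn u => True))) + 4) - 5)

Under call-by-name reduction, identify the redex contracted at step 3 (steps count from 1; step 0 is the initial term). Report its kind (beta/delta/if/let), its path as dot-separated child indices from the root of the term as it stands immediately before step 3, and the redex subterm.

Answer: delta at root : (7 - 5)

Working:
step 0: ((((\x.3) (if (8 == 9) then ((\y.(\z.false)) 9) else (\u.true))) + 4) - 5)
step 1: [beta@0.0] ((3 + 4) - 5)
step 2: [delta@0] (7 - 5)
step 3: [delta@root] 2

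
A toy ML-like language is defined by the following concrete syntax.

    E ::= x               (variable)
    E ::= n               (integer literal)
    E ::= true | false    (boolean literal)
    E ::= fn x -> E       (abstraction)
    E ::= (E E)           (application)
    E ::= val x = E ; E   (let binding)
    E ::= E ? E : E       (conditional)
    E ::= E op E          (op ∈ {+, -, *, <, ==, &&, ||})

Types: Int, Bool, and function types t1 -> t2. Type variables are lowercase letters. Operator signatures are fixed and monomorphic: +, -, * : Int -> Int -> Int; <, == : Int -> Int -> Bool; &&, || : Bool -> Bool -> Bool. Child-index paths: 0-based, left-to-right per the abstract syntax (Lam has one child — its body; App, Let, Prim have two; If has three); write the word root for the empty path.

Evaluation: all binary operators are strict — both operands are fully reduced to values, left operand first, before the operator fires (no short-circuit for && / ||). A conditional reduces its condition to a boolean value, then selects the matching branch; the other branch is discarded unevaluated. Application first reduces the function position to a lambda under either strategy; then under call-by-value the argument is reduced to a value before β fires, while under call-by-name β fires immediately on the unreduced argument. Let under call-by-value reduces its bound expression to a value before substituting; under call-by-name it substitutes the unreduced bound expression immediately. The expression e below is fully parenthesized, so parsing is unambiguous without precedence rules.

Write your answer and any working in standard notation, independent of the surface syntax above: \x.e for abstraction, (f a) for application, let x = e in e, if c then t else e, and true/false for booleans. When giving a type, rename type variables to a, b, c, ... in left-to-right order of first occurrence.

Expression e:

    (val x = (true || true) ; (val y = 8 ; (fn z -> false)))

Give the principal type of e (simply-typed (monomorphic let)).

Derivation:
  unify Bool ~ Bool
  unify Bool ~ Bool
let x : Bool
let y : Int
\z._ : a -> Bool

Answer: a -> Bool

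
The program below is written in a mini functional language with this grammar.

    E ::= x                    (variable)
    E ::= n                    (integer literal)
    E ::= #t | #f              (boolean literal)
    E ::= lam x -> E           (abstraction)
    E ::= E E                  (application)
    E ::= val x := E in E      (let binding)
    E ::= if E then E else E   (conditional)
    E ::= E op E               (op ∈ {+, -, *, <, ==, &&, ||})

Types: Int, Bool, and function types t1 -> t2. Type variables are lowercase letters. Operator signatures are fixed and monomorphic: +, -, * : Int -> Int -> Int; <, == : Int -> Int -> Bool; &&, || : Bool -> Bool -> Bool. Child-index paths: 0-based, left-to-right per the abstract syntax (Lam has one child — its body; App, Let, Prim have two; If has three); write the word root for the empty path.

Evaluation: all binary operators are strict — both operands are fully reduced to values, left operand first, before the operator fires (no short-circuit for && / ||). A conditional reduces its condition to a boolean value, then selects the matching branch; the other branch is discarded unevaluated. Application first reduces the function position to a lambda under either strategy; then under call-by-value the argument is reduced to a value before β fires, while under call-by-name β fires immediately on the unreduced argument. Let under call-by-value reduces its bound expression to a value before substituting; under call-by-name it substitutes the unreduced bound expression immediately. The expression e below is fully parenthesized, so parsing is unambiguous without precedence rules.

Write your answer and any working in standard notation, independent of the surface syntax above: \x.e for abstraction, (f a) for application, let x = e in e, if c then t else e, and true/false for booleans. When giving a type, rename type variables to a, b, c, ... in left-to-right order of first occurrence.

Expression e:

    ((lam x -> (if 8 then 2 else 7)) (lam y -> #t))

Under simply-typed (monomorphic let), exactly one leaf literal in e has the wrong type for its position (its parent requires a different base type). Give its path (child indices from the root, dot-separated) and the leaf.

Derivation:
  unify Int ~ Bool
  FAIL: mismatch Int ~ Bool

Answer: 0.0.0 : 8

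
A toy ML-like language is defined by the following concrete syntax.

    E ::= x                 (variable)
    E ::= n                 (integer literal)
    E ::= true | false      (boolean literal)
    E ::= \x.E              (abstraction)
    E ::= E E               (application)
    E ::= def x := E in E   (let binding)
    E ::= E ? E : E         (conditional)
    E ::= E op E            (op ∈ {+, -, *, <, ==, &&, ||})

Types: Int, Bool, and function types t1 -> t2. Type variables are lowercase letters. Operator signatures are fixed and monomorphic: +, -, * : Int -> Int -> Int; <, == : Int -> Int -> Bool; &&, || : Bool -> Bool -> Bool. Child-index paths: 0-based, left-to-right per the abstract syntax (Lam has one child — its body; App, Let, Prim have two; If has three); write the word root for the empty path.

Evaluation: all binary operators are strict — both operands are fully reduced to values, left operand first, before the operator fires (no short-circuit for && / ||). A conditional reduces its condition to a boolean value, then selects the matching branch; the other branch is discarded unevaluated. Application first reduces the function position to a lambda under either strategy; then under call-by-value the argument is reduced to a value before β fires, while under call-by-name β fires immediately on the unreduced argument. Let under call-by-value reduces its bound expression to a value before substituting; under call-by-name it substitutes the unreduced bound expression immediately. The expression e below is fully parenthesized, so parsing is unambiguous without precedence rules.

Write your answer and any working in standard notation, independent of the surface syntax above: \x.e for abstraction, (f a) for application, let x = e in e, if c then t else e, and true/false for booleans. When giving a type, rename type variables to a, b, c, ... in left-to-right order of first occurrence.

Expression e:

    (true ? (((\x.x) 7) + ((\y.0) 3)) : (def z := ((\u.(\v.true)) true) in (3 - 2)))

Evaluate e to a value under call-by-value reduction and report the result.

Answer: 7

Working:
step 0: (if true then (((\x.x) 7) + ((\y.0) 3)) else (let z = ((\u.(\v.true)) true) in (3 - 2)))
step 1: [if@root] (((\x.x) 7) + ((\y.0) 3))
step 2: [beta@0] (7 + ((\y.0) 3))
step 3: [beta@1] (7 + 0)
step 4: [delta@root] 7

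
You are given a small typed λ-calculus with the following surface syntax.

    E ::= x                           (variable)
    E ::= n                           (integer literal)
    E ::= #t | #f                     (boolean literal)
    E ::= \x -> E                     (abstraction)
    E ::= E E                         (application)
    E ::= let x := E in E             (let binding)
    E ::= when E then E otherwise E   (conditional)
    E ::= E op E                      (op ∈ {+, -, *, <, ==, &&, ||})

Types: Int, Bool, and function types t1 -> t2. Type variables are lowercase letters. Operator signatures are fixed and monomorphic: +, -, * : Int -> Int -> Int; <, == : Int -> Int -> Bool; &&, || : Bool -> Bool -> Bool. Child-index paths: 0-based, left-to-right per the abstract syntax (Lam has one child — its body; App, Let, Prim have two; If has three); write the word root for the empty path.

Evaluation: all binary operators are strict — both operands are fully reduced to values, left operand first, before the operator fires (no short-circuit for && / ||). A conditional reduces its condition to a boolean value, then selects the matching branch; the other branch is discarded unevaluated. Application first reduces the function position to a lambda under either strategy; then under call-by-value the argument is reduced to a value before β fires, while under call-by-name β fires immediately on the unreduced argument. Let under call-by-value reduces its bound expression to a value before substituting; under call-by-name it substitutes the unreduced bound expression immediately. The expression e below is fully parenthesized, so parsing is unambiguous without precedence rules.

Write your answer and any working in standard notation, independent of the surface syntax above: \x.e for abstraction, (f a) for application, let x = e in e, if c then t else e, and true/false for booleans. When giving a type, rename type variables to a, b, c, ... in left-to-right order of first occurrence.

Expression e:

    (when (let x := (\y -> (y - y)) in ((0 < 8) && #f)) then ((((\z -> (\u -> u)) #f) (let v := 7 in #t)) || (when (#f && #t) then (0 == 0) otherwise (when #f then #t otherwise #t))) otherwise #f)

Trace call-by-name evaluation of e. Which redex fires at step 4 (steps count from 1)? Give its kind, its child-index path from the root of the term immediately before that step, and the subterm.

Derivation:
step 0: (if (let x = (\y.(y - y)) in ((0 < 8) && false)) then ((((\z.(\u.u)) false) (let v = 7 in true)) || (if (false && true) then (0 == 0) else (if false then true else true))) else false)
step 1: [let@0] (if ((0 < 8) && false) then ((((\z.(\u.u)) false) (let v = 7 in true)) || (if (false && true) then (0 == 0) else (if false then true else true))) else false)
step 2: [delta@0.0] (if (true && false) then ((((\z.(\u.u)) false) (let v = 7 in true)) || (if (false && true) then (0 == 0) else (if false then true else true))) else false)
step 3: [delta@0] (if false then ((((\z.(\u.u)) false) (let v = 7 in true)) || (if (false && true) then (0 == 0) else (if false then true else true))) else false)
step 4: [if@root] false

Answer: if at root : (if false then ((((\z.(\u.u)) false) (let v = 7 in true)) || (if (false && true) then (0 == 0) else (if false then true else true))) else false)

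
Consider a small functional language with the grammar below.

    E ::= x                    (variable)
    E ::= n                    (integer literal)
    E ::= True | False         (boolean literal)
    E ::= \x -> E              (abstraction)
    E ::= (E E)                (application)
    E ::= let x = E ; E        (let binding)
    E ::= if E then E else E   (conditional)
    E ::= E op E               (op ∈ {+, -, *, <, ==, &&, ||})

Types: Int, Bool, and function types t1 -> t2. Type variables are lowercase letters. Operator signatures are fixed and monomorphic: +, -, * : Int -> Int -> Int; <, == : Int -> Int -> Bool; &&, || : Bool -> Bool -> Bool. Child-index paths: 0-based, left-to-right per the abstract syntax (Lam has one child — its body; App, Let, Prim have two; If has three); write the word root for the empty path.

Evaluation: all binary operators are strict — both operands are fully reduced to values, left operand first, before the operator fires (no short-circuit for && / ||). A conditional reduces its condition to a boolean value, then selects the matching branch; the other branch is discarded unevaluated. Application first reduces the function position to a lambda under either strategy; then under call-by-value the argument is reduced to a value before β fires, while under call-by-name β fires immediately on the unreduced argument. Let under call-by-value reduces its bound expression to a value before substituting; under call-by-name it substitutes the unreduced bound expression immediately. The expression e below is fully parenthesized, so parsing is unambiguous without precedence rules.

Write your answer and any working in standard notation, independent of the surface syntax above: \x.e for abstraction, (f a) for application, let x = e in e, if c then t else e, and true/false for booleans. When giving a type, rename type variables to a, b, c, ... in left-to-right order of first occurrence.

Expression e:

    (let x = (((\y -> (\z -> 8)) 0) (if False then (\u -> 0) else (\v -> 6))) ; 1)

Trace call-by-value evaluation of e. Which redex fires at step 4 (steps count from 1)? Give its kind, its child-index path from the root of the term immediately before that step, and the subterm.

Answer: let at root : (let x = 8 in 1)

Derivation:
step 0: (let x = (((\y.(\z.8)) 0) (if false then (\u.0) else (\v.6))) in 1)
step 1: [beta@0.0] (let x = ((\z.8) (if false then (\u.0) else (\v.6))) in 1)
step 2: [if@0.1] (let x = ((\z.8) (\v.6)) in 1)
step 3: [beta@0] (let x = 8 in 1)
step 4: [let@root] 1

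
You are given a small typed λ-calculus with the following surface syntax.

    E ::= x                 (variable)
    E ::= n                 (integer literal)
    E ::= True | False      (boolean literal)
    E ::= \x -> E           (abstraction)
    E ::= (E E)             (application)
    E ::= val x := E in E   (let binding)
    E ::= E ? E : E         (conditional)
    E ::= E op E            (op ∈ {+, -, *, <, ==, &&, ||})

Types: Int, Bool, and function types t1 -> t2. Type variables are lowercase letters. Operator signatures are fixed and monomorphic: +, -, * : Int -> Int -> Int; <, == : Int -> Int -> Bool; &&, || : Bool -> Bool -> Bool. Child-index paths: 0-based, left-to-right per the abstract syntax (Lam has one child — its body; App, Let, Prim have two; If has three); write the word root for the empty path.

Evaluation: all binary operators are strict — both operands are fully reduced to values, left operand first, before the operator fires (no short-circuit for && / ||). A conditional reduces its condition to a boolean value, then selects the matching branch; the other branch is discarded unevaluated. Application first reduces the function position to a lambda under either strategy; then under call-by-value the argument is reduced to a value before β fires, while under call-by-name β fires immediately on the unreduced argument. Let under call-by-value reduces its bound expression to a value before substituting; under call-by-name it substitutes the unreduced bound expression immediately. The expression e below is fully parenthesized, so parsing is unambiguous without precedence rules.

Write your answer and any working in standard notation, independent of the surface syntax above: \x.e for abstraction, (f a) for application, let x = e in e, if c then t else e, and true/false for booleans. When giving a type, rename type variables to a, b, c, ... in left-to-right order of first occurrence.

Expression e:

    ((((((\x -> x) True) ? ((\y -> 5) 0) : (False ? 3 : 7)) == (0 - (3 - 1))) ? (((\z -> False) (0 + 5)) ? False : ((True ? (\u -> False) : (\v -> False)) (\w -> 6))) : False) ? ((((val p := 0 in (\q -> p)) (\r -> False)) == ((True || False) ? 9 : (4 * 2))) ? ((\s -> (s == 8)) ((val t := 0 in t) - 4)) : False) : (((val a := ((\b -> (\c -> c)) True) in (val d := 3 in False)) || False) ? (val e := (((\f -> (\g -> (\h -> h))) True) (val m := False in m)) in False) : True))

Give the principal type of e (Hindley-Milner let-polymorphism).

Answer: Bool

Trace:
x : a
\x._ : a -> a
  unify a -> a ~ Bool -> b
  unify a ~ Bool
  unify Bool ~ b
_ _ : Bool
  unify Bool ~ Bool
\y._ : c -> Int
  unify c -> Int ~ Int -> d
  unify c ~ Int
  unify Int ~ d
_ _ : Int
  unify Bool ~ Bool
  unify Int ~ Int
  unify Int ~ Int
  unify Int ~ Int
  unify Int ~ Int
  unify Int ~ Int
  unify Int ~ Int
  unify Int ~ Int
  unify Int ~ Int
  unify Bool ~ Bool
\z._ : e -> Bool
  unify Int ~ Int
  unify Int ~ Int
  unify e -> Bool ~ Int -> f
  unify e ~ Int
  unify Bool ~ f
_ _ : Bool
  unify Bool ~ Bool
  unify Bool ~ Bool
\u._ : g -> Bool
\v._ : h -> Bool
  unify g -> Bool ~ h -> Bool
  unify g ~ h
  unify Bool ~ Bool
\w._ : i -> Int
  unify h -> Bool ~ (i -> Int) -> j
  unify h ~ i -> Int
  unify Bool ~ j
_ _ : Bool
  unify Bool ~ Bool
  unify Bool ~ Bool
  unify Bool ~ Bool
let p : Int
p : Int
\q._ : k -> Int
\r._ : l -> Bool
  unify k -> Int ~ (l -> Bool) -> m
  unify k ~ l -> Bool
  unify Int ~ m
_ _ : Int
  unify Int ~ Int
  unify Bool ~ Bool
  unify Bool ~ Bool
  unify Bool ~ Bool
  unify Int ~ Int
  unify Int ~ Int
  unify Int ~ Int
  unify Int ~ Int
  unify Bool ~ Bool
s : n
  unify n ~ Int
  unify Int ~ Int
\s._ : Int -> Bool
let t : Int
t : Int
  unify Int ~ Int
  unify Int ~ Int
  unify Int -> Bool ~ Int -> o
  unify Int ~ Int
  unify Bool ~ o
_ _ : Bool
  unify Bool ~ Bool
c : q
\c._ : q -> q
\b._ : p -> q -> q
  unify p -> q -> q ~ Bool -> r
  unify p ~ Bool
  unify q -> q ~ r
_ _ : q -> q
let a : forall. q -> q
let d : Int
  unify Bool ~ Bool
  unify Bool ~ Bool
  unify Bool ~ Bool
h : u
\h._ : u -> u
\g._ : t -> u -> u
\f._ : s -> t -> u -> u
  unify s -> t -> u -> u ~ Bool -> v
  unify s ~ Bool
  unify t -> u -> u ~ v
_ _ : t -> u -> u
let m : Bool
m : Bool
  unify t -> u -> u ~ Bool -> w
  unify t ~ Bool
  unify u -> u ~ w
_ _ : u -> u
let e : forall. u -> u
  unify Bool ~ Bool
  unify Bool ~ Bool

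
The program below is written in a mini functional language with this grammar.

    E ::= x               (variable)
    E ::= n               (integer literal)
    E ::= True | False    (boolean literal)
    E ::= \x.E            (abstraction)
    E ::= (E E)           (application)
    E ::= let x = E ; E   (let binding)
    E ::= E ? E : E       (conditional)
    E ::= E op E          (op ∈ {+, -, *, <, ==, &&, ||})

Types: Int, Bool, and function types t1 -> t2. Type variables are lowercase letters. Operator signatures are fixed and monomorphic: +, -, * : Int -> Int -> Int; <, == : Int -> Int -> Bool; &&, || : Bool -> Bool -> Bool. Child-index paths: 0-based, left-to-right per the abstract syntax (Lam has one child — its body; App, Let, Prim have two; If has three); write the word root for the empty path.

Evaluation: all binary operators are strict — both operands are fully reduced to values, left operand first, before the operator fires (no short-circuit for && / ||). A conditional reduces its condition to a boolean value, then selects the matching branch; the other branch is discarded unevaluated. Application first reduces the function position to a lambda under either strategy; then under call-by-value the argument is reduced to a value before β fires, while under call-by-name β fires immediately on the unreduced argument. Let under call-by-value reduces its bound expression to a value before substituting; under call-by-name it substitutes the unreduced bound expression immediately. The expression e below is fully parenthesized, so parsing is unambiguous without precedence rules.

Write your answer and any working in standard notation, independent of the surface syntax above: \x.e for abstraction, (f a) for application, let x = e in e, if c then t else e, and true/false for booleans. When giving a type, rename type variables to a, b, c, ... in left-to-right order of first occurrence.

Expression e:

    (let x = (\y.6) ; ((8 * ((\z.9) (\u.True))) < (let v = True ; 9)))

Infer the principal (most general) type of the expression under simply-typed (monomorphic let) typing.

Working:
\y._ : a -> Int
let x : a -> Int
  unify Int ~ Int
\z._ : b -> Int
\u._ : c -> Bool
  unify b -> Int ~ (c -> Bool) -> d
  unify b ~ c -> Bool
  unify Int ~ d
_ _ : Int
  unify Int ~ Int
  unify Int ~ Int
let v : Bool
  unify Int ~ Int

Answer: Bool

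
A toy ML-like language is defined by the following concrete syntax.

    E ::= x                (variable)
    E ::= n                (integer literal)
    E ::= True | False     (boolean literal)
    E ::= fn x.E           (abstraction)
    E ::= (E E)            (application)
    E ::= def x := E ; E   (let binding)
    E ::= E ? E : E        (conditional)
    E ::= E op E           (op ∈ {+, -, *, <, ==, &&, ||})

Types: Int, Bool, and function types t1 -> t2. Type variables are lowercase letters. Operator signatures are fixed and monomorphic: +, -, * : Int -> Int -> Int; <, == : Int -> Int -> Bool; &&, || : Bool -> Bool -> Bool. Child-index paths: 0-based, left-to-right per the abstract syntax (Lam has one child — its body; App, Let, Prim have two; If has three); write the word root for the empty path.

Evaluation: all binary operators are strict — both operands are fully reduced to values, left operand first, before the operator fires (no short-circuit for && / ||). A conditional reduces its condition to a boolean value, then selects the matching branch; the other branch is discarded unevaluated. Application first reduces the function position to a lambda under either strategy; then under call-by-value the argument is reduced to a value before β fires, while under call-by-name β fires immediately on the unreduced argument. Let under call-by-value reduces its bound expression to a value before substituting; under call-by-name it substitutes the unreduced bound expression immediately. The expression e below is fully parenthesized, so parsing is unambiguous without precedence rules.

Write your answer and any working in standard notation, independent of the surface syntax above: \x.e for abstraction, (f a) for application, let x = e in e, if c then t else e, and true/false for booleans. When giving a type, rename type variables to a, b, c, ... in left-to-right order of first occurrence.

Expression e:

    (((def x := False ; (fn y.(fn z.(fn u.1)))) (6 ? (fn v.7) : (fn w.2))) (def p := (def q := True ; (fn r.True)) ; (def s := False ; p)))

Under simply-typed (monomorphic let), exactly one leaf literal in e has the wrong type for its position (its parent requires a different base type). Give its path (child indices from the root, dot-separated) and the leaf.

Answer: 0.1.0 : 6

Working:
let x : Bool
\u._ : c -> Int
\z._ : b -> c -> Int
\y._ : a -> b -> c -> Int
  unify Int ~ Bool
  FAIL: mismatch Int ~ Bool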